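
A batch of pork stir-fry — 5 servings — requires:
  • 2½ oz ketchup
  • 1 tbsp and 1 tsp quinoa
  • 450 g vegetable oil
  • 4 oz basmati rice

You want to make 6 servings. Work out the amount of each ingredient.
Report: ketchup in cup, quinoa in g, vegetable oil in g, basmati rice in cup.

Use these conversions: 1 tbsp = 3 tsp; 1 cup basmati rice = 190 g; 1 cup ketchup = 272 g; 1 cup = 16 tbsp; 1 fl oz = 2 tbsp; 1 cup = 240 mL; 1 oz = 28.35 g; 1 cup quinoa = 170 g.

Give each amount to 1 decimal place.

ketchup: 0.3 cup; quinoa: 17.0 g; vegetable oil: 540.0 g; basmati rice: 0.7 cup

Scaling factor: 6/5 = 1.2.
ketchup: 2.5 oz × 6/5 × 28.35 g/oz ÷ 272 g/cup ≈ 0.3 cup
quinoa: (1 tbsp + 1 tsp = 4/3 tbsp) × 6/5 ÷ 16 tbsp/cup × 170 g/cup = 17.0 g
vegetable oil: 450 g × 6/5 = 540.0 g
basmati rice: 4 oz × 6/5 × 28.35 g/oz ÷ 190 g/cup ≈ 0.7 cup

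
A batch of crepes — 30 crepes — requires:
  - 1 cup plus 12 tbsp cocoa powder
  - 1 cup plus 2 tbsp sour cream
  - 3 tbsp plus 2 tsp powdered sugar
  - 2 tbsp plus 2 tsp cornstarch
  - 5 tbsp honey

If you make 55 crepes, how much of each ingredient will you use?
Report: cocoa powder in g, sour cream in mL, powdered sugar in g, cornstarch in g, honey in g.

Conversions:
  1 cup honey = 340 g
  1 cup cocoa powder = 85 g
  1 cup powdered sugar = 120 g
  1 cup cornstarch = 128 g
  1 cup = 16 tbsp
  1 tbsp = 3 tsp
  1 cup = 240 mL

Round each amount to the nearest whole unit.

Scaling factor: 55/30 = 11/6.
cocoa powder: (1 cup + 12 tbsp = 1.75 cup) × 11/6 × 85 g/cup ≈ 273 g
sour cream: (1 cup + 2 tbsp = 1.125 cup) × 11/6 × 240 mL/cup = 495 mL
powdered sugar: (3 tbsp + 2 tsp = 11/3 tbsp) × 11/6 ÷ 16 tbsp/cup × 120 g/cup ≈ 50 g
cornstarch: (2 tbsp + 2 tsp = 8/3 tbsp) × 11/6 ÷ 16 tbsp/cup × 128 g/cup ≈ 39 g
honey: 5 tbsp × 11/6 ÷ 16 tbsp/cup × 340 g/cup ≈ 195 g

cocoa powder: 273 g; sour cream: 495 mL; powdered sugar: 50 g; cornstarch: 39 g; honey: 195 g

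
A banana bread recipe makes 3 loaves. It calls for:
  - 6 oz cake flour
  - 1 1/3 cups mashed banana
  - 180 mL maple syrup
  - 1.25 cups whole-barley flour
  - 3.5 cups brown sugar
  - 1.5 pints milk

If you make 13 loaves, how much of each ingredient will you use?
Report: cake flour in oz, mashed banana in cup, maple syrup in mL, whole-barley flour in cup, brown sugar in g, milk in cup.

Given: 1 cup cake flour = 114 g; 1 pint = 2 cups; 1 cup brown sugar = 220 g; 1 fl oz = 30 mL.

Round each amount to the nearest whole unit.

Scaling factor: 13/3.
cake flour: 6 oz × 13/3 = 26 oz
mashed banana: 4/3 cup × 13/3 ≈ 6 cup
maple syrup: 180 mL × 13/3 = 780 mL
whole-barley flour: 1.25 cup × 13/3 ≈ 5 cup
brown sugar: 3.5 cup × 13/3 × 220 g/cup ≈ 3337 g
milk: 1.5 pint × 13/3 × 2 cup/pint = 13 cup

cake flour: 26 oz; mashed banana: 6 cup; maple syrup: 780 mL; whole-barley flour: 5 cup; brown sugar: 3337 g; milk: 13 cup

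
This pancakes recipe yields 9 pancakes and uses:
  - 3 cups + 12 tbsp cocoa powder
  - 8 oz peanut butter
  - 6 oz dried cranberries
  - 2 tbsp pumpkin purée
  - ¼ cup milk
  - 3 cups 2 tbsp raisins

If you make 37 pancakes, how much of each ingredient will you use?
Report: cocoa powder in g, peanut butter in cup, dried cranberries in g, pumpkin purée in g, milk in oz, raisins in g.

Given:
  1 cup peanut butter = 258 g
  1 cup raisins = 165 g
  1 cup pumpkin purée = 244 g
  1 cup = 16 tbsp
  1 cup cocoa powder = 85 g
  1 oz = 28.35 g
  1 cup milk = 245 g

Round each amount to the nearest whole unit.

cocoa powder: 1310 g; peanut butter: 4 cup; dried cranberries: 699 g; pumpkin purée: 125 g; milk: 9 oz; raisins: 2120 g

Scaling factor: 37/9.
cocoa powder: (3 cup + 12 tbsp = 3.75 cup) × 37/9 × 85 g/cup ≈ 1310 g
peanut butter: 8 oz × 37/9 × 28.35 g/oz ÷ 258 g/cup ≈ 4 cup
dried cranberries: 6 oz × 37/9 × 28.35 g/oz ≈ 699 g
pumpkin purée: 2 tbsp × 37/9 ÷ 16 tbsp/cup × 244 g/cup ≈ 125 g
milk: 0.25 cup × 37/9 × 245 g/cup ÷ 28.35 g/oz ≈ 9 oz
raisins: (3 cup + 2 tbsp = 3.125 cup) × 37/9 × 165 g/cup ≈ 2120 g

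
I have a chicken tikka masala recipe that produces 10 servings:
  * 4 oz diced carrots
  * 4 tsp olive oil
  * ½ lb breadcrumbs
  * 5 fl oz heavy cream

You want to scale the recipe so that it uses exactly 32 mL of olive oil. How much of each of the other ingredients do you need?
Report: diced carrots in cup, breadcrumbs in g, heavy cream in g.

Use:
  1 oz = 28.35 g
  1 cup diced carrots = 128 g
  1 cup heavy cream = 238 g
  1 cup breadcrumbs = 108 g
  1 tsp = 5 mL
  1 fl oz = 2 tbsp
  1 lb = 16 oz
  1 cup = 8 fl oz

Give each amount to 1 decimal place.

The original recipe has 20 mL of olive oil, so the scaling factor is 32 ÷ 20 = 8/5 = 1.6.
diced carrots: 4 oz × 8/5 × 28.35 g/oz ÷ 128 g/cup ≈ 1.4 cup
breadcrumbs: 0.5 lb × 8/5 × 16 oz/lb × 28.35 g/oz ≈ 362.9 g
heavy cream: 5 fl oz × 8/5 ÷ 8 fl oz/cup × 238 g/cup = 238.0 g

diced carrots: 1.4 cup; breadcrumbs: 362.9 g; heavy cream: 238.0 g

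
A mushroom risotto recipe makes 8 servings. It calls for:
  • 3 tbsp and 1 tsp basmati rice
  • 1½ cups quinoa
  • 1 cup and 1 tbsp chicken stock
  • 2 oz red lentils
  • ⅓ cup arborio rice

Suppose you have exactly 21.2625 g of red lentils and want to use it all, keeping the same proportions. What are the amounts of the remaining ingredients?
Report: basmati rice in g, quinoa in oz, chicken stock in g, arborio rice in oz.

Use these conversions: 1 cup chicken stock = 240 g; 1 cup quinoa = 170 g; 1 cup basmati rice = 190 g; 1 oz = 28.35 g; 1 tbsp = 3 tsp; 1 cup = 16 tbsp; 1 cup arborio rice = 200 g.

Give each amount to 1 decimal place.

The original recipe has 56.7 g of red lentils, so the scaling factor is 21.2625 ÷ 56.7 = 3/8 = 0.375.
basmati rice: (3 tbsp + 1 tsp = 10/3 tbsp) × 3/8 ÷ 16 tbsp/cup × 190 g/cup ≈ 14.8 g
quinoa: 1.5 cup × 3/8 × 170 g/cup ÷ 28.35 g/oz ≈ 3.4 oz
chicken stock: (1 cup + 1 tbsp = 1.0625 cup) × 3/8 × 240 g/cup ≈ 95.6 g
arborio rice: 1/3 cup × 3/8 × 200 g/cup ÷ 28.35 g/oz ≈ 0.9 oz

basmati rice: 14.8 g; quinoa: 3.4 oz; chicken stock: 95.6 g; arborio rice: 0.9 oz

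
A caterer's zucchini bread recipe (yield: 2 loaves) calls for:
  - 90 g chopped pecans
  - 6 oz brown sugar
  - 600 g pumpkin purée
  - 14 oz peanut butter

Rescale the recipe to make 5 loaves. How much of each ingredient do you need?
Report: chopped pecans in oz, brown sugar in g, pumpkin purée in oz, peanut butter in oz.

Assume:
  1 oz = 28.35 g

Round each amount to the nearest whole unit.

Scaling factor: 5/2 = 2.5.
chopped pecans: 90 g × 5/2 ÷ 28.35 g/oz ≈ 8 oz
brown sugar: 6 oz × 5/2 × 28.35 g/oz ≈ 425 g
pumpkin purée: 600 g × 5/2 ÷ 28.35 g/oz ≈ 53 oz
peanut butter: 14 oz × 5/2 = 35 oz

chopped pecans: 8 oz; brown sugar: 425 g; pumpkin purée: 53 oz; peanut butter: 35 oz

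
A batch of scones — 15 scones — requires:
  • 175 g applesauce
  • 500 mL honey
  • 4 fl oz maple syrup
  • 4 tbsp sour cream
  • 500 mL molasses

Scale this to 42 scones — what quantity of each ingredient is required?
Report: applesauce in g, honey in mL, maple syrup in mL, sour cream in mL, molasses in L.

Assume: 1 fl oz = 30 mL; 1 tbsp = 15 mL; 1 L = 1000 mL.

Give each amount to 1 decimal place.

Scaling factor: 42/15 = 14/5 = 2.8.
applesauce: 175 g × 14/5 = 490.0 g
honey: 500 mL × 14/5 = 1400.0 mL
maple syrup: 4 fl oz × 14/5 × 30 mL/fl oz = 336.0 mL
sour cream: 4 tbsp × 14/5 × 15 mL/tbsp = 168.0 mL
molasses: 500 mL × 14/5 ÷ 1000 mL/L = 1.4 L

applesauce: 490.0 g; honey: 1400.0 mL; maple syrup: 336.0 mL; sour cream: 168.0 mL; molasses: 1.4 L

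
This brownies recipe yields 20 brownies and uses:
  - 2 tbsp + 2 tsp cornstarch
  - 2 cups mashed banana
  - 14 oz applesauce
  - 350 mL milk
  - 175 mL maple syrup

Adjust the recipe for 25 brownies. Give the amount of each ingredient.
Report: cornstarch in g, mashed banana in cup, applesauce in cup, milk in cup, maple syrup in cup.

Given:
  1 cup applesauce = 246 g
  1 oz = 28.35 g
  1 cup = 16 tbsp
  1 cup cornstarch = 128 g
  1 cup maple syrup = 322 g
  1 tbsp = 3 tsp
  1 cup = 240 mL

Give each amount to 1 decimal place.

cornstarch: 26.7 g; mashed banana: 2.5 cup; applesauce: 2.0 cup; milk: 1.8 cup; maple syrup: 0.9 cup

Scaling factor: 25/20 = 5/4 = 1.25.
cornstarch: (2 tbsp + 2 tsp = 8/3 tbsp) × 5/4 ÷ 16 tbsp/cup × 128 g/cup ≈ 26.7 g
mashed banana: 2 cup × 5/4 = 2.5 cup
applesauce: 14 oz × 5/4 × 28.35 g/oz ÷ 246 g/cup ≈ 2.0 cup
milk: 350 mL × 5/4 ÷ 240 mL/cup ≈ 1.8 cup
maple syrup: 175 mL × 5/4 ÷ 240 mL/cup ≈ 0.9 cup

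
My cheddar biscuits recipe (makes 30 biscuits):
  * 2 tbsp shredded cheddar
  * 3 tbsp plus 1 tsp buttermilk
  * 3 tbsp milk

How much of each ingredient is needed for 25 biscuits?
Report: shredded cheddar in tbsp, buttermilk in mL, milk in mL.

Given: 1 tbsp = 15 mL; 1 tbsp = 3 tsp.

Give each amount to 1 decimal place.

shredded cheddar: 1.7 tbsp; buttermilk: 41.7 mL; milk: 37.5 mL

Scaling factor: 25/30 = 5/6.
shredded cheddar: 2 tbsp × 5/6 ≈ 1.7 tbsp
buttermilk: (3 tbsp + 1 tsp = 10/3 tbsp) × 5/6 × 15 mL/tbsp ≈ 41.7 mL
milk: 3 tbsp × 5/6 × 15 mL/tbsp = 37.5 mL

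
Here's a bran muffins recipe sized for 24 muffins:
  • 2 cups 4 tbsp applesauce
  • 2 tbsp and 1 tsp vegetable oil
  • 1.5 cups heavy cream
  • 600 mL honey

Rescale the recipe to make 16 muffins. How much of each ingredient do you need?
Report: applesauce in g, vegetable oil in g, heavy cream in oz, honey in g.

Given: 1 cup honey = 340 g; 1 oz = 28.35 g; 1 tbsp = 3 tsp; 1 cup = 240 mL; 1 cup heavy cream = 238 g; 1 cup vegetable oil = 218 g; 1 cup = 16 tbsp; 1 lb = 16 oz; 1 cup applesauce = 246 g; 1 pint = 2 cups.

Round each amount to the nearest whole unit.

applesauce: 369 g; vegetable oil: 21 g; heavy cream: 8 oz; honey: 567 g

Scaling factor: 16/24 = 2/3.
applesauce: (2 cup + 4 tbsp = 2.25 cup) × 2/3 × 246 g/cup = 369 g
vegetable oil: (2 tbsp + 1 tsp = 7/3 tbsp) × 2/3 ÷ 16 tbsp/cup × 218 g/cup ≈ 21 g
heavy cream: 1.5 cup × 2/3 × 238 g/cup ÷ 28.35 g/oz ≈ 8 oz
honey: 600 mL × 2/3 ÷ 240 mL/cup × 340 g/cup ≈ 567 g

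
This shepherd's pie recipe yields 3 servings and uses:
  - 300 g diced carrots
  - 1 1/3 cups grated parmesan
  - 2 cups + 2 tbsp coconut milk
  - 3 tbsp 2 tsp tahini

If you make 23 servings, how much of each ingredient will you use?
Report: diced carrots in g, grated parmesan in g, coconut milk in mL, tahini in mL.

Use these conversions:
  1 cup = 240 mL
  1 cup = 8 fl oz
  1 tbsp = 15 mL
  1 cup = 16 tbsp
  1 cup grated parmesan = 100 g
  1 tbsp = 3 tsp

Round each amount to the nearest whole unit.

diced carrots: 2300 g; grated parmesan: 1022 g; coconut milk: 3910 mL; tahini: 422 mL

Scaling factor: 23/3.
diced carrots: 300 g × 23/3 = 2300 g
grated parmesan: 4/3 cup × 23/3 × 100 g/cup ≈ 1022 g
coconut milk: (2 cup + 2 tbsp = 2.125 cup) × 23/3 × 240 mL/cup = 3910 mL
tahini: (3 tbsp + 2 tsp = 11/3 tbsp) × 23/3 × 15 mL/tbsp ≈ 422 mL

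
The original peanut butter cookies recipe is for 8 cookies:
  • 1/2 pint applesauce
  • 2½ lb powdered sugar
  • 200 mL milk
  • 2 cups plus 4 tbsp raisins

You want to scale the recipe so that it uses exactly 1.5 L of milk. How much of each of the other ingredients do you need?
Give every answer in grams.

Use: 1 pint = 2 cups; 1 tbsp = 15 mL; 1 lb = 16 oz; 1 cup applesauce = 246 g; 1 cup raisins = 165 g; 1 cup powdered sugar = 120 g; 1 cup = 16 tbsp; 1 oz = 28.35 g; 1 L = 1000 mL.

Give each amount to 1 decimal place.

applesauce: 1845.0 g; powdered sugar: 8505.0 g; raisins: 2784.4 g

The original recipe has 0.2 L of milk, so the scaling factor is 1.5 ÷ 0.2 = 15/2 = 7.5.
applesauce: 0.5 pint × 15/2 × 2 cup/pint × 246 g/cup = 1845.0 g
powdered sugar: 2.5 lb × 15/2 × 16 oz/lb × 28.35 g/oz = 8505.0 g
raisins: (2 cup + 4 tbsp = 2.25 cup) × 15/2 × 165 g/cup ≈ 2784.4 g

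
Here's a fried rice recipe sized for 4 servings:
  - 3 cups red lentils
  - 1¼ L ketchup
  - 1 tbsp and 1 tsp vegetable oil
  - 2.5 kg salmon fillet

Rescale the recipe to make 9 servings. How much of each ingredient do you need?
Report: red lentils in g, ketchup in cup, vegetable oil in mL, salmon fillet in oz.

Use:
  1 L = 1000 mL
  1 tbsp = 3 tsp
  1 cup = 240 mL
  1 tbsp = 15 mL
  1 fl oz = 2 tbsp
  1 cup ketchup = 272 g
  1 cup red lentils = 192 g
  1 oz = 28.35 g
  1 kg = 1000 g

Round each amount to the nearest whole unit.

Scaling factor: 9/4 = 2.25.
red lentils: 3 cup × 9/4 × 192 g/cup = 1296 g
ketchup: 1.25 L × 9/4 × 1000 mL/L ÷ 240 mL/cup ≈ 12 cup
vegetable oil: (1 tbsp + 1 tsp = 4/3 tbsp) × 9/4 × 15 mL/tbsp = 45 mL
salmon fillet: 2.5 kg × 9/4 × 1000 g/kg ÷ 28.35 g/oz ≈ 198 oz

red lentils: 1296 g; ketchup: 12 cup; vegetable oil: 45 mL; salmon fillet: 198 oz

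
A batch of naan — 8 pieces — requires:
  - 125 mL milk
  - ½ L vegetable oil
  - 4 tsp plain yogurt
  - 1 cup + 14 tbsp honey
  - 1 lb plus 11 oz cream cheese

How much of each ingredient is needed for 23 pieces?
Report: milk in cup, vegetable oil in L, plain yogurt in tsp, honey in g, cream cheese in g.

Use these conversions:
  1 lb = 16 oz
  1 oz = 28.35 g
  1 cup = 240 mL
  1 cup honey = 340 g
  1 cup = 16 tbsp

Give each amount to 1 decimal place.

milk: 1.5 cup; vegetable oil: 1.4 L; plain yogurt: 11.5 tsp; honey: 1832.8 g; cream cheese: 2200.7 g

Scaling factor: 23/8 = 2.875.
milk: 125 mL × 23/8 ÷ 240 mL/cup ≈ 1.5 cup
vegetable oil: 0.5 L × 23/8 ≈ 1.4 L
plain yogurt: 4 tsp × 23/8 = 11.5 tsp
honey: (1 cup + 14 tbsp = 1.875 cup) × 23/8 × 340 g/cup ≈ 1832.8 g
cream cheese: (1 lb + 11 oz = 1.6875 lb) × 23/8 × 16 oz/lb × 28.35 g/oz ≈ 2200.7 g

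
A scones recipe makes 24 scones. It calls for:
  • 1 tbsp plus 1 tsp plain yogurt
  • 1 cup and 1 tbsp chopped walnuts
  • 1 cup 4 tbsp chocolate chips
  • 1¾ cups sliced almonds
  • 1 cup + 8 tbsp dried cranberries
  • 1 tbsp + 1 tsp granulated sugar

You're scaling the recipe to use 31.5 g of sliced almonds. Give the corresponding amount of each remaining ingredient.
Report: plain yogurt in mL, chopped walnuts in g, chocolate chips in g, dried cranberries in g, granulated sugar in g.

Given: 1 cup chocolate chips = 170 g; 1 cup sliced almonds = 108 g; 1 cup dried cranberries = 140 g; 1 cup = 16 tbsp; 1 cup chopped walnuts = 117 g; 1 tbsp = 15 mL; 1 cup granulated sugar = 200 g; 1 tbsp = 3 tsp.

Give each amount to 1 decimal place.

The original recipe has 189 g of sliced almonds, so the scaling factor is 31.5 ÷ 189 = 1/6.
plain yogurt: (1 tbsp + 1 tsp = 4/3 tbsp) × 1/6 × 15 mL/tbsp ≈ 3.3 mL
chopped walnuts: (1 cup + 1 tbsp = 1.0625 cup) × 1/6 × 117 g/cup ≈ 20.7 g
chocolate chips: (1 cup + 4 tbsp = 1.25 cup) × 1/6 × 170 g/cup ≈ 35.4 g
dried cranberries: (1 cup + 8 tbsp = 1.5 cup) × 1/6 × 140 g/cup = 35.0 g
granulated sugar: (1 tbsp + 1 tsp = 4/3 tbsp) × 1/6 ÷ 16 tbsp/cup × 200 g/cup ≈ 2.8 g

plain yogurt: 3.3 mL; chopped walnuts: 20.7 g; chocolate chips: 35.4 g; dried cranberries: 35.0 g; granulated sugar: 2.8 g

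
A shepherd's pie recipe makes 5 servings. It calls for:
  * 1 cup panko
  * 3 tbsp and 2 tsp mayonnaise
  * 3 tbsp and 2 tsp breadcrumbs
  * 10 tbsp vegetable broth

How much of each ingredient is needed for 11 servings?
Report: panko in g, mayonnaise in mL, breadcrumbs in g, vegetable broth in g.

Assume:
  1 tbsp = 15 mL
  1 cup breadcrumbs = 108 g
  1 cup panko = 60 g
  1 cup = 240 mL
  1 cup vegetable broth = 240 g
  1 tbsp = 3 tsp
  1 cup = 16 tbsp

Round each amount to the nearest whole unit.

Scaling factor: 11/5 = 2.2.
panko: 1 cup × 11/5 × 60 g/cup = 132 g
mayonnaise: (3 tbsp + 2 tsp = 11/3 tbsp) × 11/5 × 15 mL/tbsp = 121 mL
breadcrumbs: (3 tbsp + 2 tsp = 11/3 tbsp) × 11/5 ÷ 16 tbsp/cup × 108 g/cup ≈ 54 g
vegetable broth: 10 tbsp × 11/5 ÷ 16 tbsp/cup × 240 g/cup = 330 g

panko: 132 g; mayonnaise: 121 mL; breadcrumbs: 54 g; vegetable broth: 330 g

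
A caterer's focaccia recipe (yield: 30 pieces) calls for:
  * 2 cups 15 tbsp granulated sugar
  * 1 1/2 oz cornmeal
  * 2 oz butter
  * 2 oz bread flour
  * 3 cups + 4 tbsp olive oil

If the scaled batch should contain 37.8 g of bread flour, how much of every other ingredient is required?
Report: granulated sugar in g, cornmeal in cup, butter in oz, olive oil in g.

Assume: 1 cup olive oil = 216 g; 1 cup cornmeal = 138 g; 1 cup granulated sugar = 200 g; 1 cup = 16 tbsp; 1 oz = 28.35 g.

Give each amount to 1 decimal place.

The original recipe has 56.7 g of bread flour, so the scaling factor is 37.8 ÷ 56.7 = 2/3.
granulated sugar: (2 cup + 15 tbsp = 2.9375 cup) × 2/3 × 200 g/cup ≈ 391.7 g
cornmeal: 1.5 oz × 2/3 × 28.35 g/oz ÷ 138 g/cup ≈ 0.2 cup
butter: 2 oz × 2/3 ≈ 1.3 oz
olive oil: (3 cup + 4 tbsp = 3.25 cup) × 2/3 × 216 g/cup = 468.0 g

granulated sugar: 391.7 g; cornmeal: 0.2 cup; butter: 1.3 oz; olive oil: 468.0 g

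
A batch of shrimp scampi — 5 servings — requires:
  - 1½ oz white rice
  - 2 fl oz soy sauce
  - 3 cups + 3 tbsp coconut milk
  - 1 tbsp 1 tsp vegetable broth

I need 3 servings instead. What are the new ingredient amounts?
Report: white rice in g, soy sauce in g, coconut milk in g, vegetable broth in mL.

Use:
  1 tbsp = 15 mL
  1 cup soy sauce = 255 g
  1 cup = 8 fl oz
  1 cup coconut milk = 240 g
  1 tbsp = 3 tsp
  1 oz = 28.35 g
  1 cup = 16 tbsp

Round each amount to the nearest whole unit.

white rice: 26 g; soy sauce: 38 g; coconut milk: 459 g; vegetable broth: 12 mL

Scaling factor: 3/5 = 0.6.
white rice: 1.5 oz × 3/5 × 28.35 g/oz ≈ 26 g
soy sauce: 2 fl oz × 3/5 ÷ 8 fl oz/cup × 255 g/cup ≈ 38 g
coconut milk: (3 cup + 3 tbsp = 3.1875 cup) × 3/5 × 240 g/cup = 459 g
vegetable broth: (1 tbsp + 1 tsp = 4/3 tbsp) × 3/5 × 15 mL/tbsp = 12 mL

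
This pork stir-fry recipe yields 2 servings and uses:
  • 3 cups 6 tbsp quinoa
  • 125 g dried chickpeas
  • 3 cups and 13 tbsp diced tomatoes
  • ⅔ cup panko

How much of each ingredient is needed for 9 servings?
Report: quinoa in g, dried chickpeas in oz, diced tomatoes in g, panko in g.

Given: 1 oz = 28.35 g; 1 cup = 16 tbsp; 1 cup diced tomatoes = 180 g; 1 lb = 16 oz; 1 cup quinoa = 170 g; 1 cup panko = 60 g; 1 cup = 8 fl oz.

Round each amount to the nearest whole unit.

quinoa: 2582 g; dried chickpeas: 20 oz; diced tomatoes: 3088 g; panko: 180 g

Scaling factor: 9/2 = 4.5.
quinoa: (3 cup + 6 tbsp = 3.375 cup) × 9/2 × 170 g/cup ≈ 2582 g
dried chickpeas: 125 g × 9/2 ÷ 28.35 g/oz ≈ 20 oz
diced tomatoes: (3 cup + 13 tbsp = 3.8125 cup) × 9/2 × 180 g/cup ≈ 3088 g
panko: 2/3 cup × 9/2 × 60 g/cup = 180 g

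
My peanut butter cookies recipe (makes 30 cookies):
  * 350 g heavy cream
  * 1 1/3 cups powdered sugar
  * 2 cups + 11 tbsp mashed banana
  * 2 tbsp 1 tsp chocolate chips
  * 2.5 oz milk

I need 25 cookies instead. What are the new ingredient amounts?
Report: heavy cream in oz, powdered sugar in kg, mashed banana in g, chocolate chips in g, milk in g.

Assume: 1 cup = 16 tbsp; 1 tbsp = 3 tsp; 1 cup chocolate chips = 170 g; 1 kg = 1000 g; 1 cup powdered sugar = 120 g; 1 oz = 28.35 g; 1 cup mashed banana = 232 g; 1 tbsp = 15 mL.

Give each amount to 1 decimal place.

Scaling factor: 25/30 = 5/6.
heavy cream: 350 g × 5/6 ÷ 28.35 g/oz ≈ 10.3 oz
powdered sugar: 4/3 cup × 5/6 × 120 g/cup ÷ 1000 g/kg ≈ 0.1 kg
mashed banana: (2 cup + 11 tbsp = 2.6875 cup) × 5/6 × 232 g/cup ≈ 519.6 g
chocolate chips: (2 tbsp + 1 tsp = 7/3 tbsp) × 5/6 ÷ 16 tbsp/cup × 170 g/cup ≈ 20.7 g
milk: 2.5 oz × 5/6 × 28.35 g/oz ≈ 59.1 g

heavy cream: 10.3 oz; powdered sugar: 0.1 kg; mashed banana: 519.6 g; chocolate chips: 20.7 g; milk: 59.1 g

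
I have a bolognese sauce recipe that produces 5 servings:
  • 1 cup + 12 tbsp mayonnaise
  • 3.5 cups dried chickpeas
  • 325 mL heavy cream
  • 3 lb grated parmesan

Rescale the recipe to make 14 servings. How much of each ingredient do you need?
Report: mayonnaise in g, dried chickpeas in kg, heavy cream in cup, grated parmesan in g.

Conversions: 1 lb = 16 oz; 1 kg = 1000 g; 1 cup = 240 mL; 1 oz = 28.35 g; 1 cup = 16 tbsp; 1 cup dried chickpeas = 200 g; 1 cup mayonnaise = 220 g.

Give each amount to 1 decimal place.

mayonnaise: 1078.0 g; dried chickpeas: 2.0 kg; heavy cream: 3.8 cup; grated parmesan: 3810.2 g

Scaling factor: 14/5 = 2.8.
mayonnaise: (1 cup + 12 tbsp = 1.75 cup) × 14/5 × 220 g/cup = 1078.0 g
dried chickpeas: 3.5 cup × 14/5 × 200 g/cup ÷ 1000 g/kg ≈ 2.0 kg
heavy cream: 325 mL × 14/5 ÷ 240 mL/cup ≈ 3.8 cup
grated parmesan: 3 lb × 14/5 × 16 oz/lb × 28.35 g/oz ≈ 3810.2 g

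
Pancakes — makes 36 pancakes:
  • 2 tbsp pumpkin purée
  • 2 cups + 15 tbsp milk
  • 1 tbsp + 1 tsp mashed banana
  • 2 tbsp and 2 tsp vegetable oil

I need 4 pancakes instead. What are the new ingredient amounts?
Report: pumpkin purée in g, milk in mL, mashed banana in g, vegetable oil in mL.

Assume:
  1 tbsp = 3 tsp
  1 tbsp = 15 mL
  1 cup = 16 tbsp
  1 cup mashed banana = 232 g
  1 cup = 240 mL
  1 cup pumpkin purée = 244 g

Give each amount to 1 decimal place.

pumpkin purée: 3.4 g; milk: 78.3 mL; mashed banana: 2.1 g; vegetable oil: 4.4 mL

Scaling factor: 4/36 = 1/9.
pumpkin purée: 2 tbsp × 1/9 ÷ 16 tbsp/cup × 244 g/cup ≈ 3.4 g
milk: (2 cup + 15 tbsp = 2.9375 cup) × 1/9 × 240 mL/cup ≈ 78.3 mL
mashed banana: (1 tbsp + 1 tsp = 4/3 tbsp) × 1/9 ÷ 16 tbsp/cup × 232 g/cup ≈ 2.1 g
vegetable oil: (2 tbsp + 2 tsp = 8/3 tbsp) × 1/9 × 15 mL/tbsp ≈ 4.4 mL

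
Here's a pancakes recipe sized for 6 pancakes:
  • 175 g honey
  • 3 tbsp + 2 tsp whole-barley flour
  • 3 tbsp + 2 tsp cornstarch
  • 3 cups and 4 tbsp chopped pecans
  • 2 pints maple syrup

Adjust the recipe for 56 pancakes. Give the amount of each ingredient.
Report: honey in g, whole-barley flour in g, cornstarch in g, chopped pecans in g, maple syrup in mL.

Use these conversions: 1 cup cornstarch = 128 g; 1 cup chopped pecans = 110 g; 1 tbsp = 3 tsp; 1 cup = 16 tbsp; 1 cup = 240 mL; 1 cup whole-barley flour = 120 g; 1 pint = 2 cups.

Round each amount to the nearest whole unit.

honey: 1633 g; whole-barley flour: 257 g; cornstarch: 274 g; chopped pecans: 3337 g; maple syrup: 8960 mL

Scaling factor: 56/6 = 28/3.
honey: 175 g × 28/3 ≈ 1633 g
whole-barley flour: (3 tbsp + 2 tsp = 11/3 tbsp) × 28/3 ÷ 16 tbsp/cup × 120 g/cup ≈ 257 g
cornstarch: (3 tbsp + 2 tsp = 11/3 tbsp) × 28/3 ÷ 16 tbsp/cup × 128 g/cup ≈ 274 g
chopped pecans: (3 cup + 4 tbsp = 3.25 cup) × 28/3 × 110 g/cup ≈ 3337 g
maple syrup: 2 pint × 28/3 × 2 cup/pint × 240 mL/cup = 8960 mL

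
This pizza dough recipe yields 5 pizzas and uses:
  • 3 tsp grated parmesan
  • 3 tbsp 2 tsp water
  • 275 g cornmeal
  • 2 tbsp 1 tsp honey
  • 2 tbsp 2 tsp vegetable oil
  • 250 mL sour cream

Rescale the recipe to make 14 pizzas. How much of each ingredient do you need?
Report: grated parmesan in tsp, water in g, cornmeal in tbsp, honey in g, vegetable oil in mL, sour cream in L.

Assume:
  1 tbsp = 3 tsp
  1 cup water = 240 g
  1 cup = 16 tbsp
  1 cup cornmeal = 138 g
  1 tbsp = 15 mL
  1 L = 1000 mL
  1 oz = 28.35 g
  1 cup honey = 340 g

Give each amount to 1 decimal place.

Scaling factor: 14/5 = 2.8.
grated parmesan: 3 tsp × 14/5 = 8.4 tsp
water: (3 tbsp + 2 tsp = 11/3 tbsp) × 14/5 ÷ 16 tbsp/cup × 240 g/cup = 154.0 g
cornmeal: 275 g × 14/5 ÷ 138 g/cup × 16 tbsp/cup ≈ 89.3 tbsp
honey: (2 tbsp + 1 tsp = 7/3 tbsp) × 14/5 ÷ 16 tbsp/cup × 340 g/cup ≈ 138.8 g
vegetable oil: (2 tbsp + 2 tsp = 8/3 tbsp) × 14/5 × 15 mL/tbsp = 112.0 mL
sour cream: 250 mL × 14/5 ÷ 1000 mL/L = 0.7 L

grated parmesan: 8.4 tsp; water: 154.0 g; cornmeal: 89.3 tbsp; honey: 138.8 g; vegetable oil: 112.0 mL; sour cream: 0.7 L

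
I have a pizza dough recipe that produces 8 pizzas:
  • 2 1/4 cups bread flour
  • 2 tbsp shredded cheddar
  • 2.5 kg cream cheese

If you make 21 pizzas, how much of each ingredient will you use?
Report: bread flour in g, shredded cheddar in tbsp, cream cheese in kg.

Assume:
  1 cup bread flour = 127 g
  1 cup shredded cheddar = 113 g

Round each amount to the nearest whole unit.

Scaling factor: 21/8 = 2.625.
bread flour: 2.25 cup × 21/8 × 127 g/cup ≈ 750 g
shredded cheddar: 2 tbsp × 21/8 ≈ 5 tbsp
cream cheese: 2.5 kg × 21/8 ≈ 7 kg

bread flour: 750 g; shredded cheddar: 5 tbsp; cream cheese: 7 kg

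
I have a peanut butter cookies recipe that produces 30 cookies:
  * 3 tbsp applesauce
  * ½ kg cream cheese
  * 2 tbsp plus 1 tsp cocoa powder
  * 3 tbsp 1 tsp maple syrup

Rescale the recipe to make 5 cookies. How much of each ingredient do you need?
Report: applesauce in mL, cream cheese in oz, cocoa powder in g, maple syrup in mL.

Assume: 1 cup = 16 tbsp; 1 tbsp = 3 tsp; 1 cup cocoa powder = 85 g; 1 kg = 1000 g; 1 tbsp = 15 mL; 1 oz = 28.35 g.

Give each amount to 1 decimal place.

applesauce: 7.5 mL; cream cheese: 2.9 oz; cocoa powder: 2.1 g; maple syrup: 8.3 mL

Scaling factor: 5/30 = 1/6.
applesauce: 3 tbsp × 1/6 × 15 mL/tbsp = 7.5 mL
cream cheese: 0.5 kg × 1/6 × 1000 g/kg ÷ 28.35 g/oz ≈ 2.9 oz
cocoa powder: (2 tbsp + 1 tsp = 7/3 tbsp) × 1/6 ÷ 16 tbsp/cup × 85 g/cup ≈ 2.1 g
maple syrup: (3 tbsp + 1 tsp = 10/3 tbsp) × 1/6 × 15 mL/tbsp ≈ 8.3 mL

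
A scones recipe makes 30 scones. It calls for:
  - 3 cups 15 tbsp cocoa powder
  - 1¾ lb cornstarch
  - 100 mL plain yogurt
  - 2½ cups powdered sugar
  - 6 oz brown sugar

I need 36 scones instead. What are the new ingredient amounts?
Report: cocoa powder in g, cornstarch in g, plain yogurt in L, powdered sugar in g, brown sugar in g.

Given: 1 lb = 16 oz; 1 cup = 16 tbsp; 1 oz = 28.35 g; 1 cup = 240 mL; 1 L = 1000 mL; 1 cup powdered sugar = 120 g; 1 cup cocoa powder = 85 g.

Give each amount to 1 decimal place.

Scaling factor: 36/30 = 6/5 = 1.2.
cocoa powder: (3 cup + 15 tbsp = 3.9375 cup) × 6/5 × 85 g/cup ≈ 401.6 g
cornstarch: 1.75 lb × 6/5 × 16 oz/lb × 28.35 g/oz ≈ 952.6 g
plain yogurt: 100 mL × 6/5 ÷ 1000 mL/L ≈ 0.1 L
powdered sugar: 2.5 cup × 6/5 × 120 g/cup = 360.0 g
brown sugar: 6 oz × 6/5 × 28.35 g/oz ≈ 204.1 g

cocoa powder: 401.6 g; cornstarch: 952.6 g; plain yogurt: 0.1 L; powdered sugar: 360.0 g; brown sugar: 204.1 g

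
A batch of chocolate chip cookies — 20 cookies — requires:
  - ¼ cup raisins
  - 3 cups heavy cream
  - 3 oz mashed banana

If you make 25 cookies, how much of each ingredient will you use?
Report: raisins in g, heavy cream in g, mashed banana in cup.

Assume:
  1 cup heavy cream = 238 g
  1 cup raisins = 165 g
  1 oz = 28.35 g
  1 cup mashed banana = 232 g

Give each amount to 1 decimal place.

Scaling factor: 25/20 = 5/4 = 1.25.
raisins: 0.25 cup × 5/4 × 165 g/cup ≈ 51.6 g
heavy cream: 3 cup × 5/4 × 238 g/cup = 892.5 g
mashed banana: 3 oz × 5/4 × 28.35 g/oz ÷ 232 g/cup ≈ 0.5 cup

raisins: 51.6 g; heavy cream: 892.5 g; mashed banana: 0.5 cup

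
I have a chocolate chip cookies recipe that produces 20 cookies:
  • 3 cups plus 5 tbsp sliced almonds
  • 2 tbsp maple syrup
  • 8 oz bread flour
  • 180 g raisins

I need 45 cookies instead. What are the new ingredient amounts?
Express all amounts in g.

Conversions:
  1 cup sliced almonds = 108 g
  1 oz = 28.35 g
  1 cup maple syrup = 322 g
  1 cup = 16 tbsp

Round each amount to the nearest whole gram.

sliced almonds: 805 g; maple syrup: 91 g; bread flour: 510 g; raisins: 405 g

Scaling factor: 45/20 = 9/4 = 2.25.
sliced almonds: (3 cup + 5 tbsp = 3.3125 cup) × 9/4 × 108 g/cup ≈ 805 g
maple syrup: 2 tbsp × 9/4 ÷ 16 tbsp/cup × 322 g/cup ≈ 91 g
bread flour: 8 oz × 9/4 × 28.35 g/oz ≈ 510 g
raisins: 180 g × 9/4 = 405 g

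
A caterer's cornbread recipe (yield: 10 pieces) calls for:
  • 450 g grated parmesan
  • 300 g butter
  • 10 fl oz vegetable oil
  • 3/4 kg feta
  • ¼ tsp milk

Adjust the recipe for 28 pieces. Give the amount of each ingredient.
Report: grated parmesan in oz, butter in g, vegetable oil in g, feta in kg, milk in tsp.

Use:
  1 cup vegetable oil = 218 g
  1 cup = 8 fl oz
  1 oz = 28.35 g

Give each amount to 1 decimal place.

grated parmesan: 44.4 oz; butter: 840.0 g; vegetable oil: 763.0 g; feta: 2.1 kg; milk: 0.7 tsp

Scaling factor: 28/10 = 14/5 = 2.8.
grated parmesan: 450 g × 14/5 ÷ 28.35 g/oz ≈ 44.4 oz
butter: 300 g × 14/5 = 840.0 g
vegetable oil: 10 fl oz × 14/5 ÷ 8 fl oz/cup × 218 g/cup = 763.0 g
feta: 0.75 kg × 14/5 = 2.1 kg
milk: 0.25 tsp × 14/5 = 0.7 tsp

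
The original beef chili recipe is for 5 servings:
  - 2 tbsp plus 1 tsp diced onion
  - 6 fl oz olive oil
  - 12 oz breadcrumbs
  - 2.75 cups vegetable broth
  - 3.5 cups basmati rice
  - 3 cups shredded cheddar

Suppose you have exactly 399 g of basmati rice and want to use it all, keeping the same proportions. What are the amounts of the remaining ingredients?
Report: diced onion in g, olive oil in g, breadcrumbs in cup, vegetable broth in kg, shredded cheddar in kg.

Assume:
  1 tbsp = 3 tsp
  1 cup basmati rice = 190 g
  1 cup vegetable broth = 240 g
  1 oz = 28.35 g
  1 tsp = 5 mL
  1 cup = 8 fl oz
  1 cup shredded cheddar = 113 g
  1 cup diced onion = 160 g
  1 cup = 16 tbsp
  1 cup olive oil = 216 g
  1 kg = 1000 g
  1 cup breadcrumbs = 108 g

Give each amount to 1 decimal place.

diced onion: 14.0 g; olive oil: 97.2 g; breadcrumbs: 1.9 cup; vegetable broth: 0.4 kg; shredded cheddar: 0.2 kg

The original recipe has 665 g of basmati rice, so the scaling factor is 399 ÷ 665 = 3/5 = 0.6.
diced onion: (2 tbsp + 1 tsp = 7/3 tbsp) × 3/5 ÷ 16 tbsp/cup × 160 g/cup = 14.0 g
olive oil: 6 fl oz × 3/5 ÷ 8 fl oz/cup × 216 g/cup = 97.2 g
breadcrumbs: 12 oz × 3/5 × 28.35 g/oz ÷ 108 g/cup ≈ 1.9 cup
vegetable broth: 2.75 cup × 3/5 × 240 g/cup ÷ 1000 g/kg ≈ 0.4 kg
shredded cheddar: 3 cup × 3/5 × 113 g/cup ÷ 1000 g/kg ≈ 0.2 kg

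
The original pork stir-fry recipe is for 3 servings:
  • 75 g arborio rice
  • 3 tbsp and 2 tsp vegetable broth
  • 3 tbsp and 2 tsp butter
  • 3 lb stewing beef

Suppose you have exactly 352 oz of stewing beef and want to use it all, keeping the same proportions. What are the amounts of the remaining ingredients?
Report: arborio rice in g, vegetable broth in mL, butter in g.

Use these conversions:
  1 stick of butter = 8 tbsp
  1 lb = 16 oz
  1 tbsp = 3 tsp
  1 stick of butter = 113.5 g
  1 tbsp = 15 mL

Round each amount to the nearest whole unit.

The original recipe has 48 oz of stewing beef, so the scaling factor is 352 ÷ 48 = 22/3.
arborio rice: 75 g × 22/3 = 550 g
vegetable broth: (3 tbsp + 2 tsp = 11/3 tbsp) × 22/3 × 15 mL/tbsp ≈ 403 mL
butter: (3 tbsp + 2 tsp = 11/3 tbsp) × 22/3 ÷ 8 tbsp/stick × 113.5 g/stick ≈ 381 g

arborio rice: 550 g; vegetable broth: 403 mL; butter: 381 g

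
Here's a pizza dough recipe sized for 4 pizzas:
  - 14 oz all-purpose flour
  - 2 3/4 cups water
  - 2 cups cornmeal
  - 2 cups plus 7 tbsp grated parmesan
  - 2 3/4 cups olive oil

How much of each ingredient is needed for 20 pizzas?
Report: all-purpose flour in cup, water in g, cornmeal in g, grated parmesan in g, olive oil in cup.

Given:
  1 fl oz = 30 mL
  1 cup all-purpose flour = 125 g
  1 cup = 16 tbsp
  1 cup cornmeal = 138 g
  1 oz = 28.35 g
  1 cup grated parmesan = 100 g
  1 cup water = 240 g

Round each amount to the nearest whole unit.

Scaling factor: 20/4 = 5.
all-purpose flour: 14 oz × 5 × 28.35 g/oz ÷ 125 g/cup ≈ 16 cup
water: 2.75 cup × 5 × 240 g/cup = 3300 g
cornmeal: 2 cup × 5 × 138 g/cup = 1380 g
grated parmesan: (2 cup + 7 tbsp = 2.4375 cup) × 5 × 100 g/cup ≈ 1219 g
olive oil: 2.75 cup × 5 ≈ 14 cup

all-purpose flour: 16 cup; water: 3300 g; cornmeal: 1380 g; grated parmesan: 1219 g; olive oil: 14 cup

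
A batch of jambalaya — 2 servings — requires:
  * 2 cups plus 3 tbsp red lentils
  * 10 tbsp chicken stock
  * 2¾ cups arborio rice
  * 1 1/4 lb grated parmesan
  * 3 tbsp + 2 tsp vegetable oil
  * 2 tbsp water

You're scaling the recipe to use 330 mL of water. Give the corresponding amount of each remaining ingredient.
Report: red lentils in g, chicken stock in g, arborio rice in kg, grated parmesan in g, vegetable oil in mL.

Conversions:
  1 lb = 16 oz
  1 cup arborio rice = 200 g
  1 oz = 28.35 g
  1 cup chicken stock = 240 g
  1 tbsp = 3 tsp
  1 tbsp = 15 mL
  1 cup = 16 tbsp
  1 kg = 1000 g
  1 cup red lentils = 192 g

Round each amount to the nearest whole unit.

The original recipe has 30 mL of water, so the scaling factor is 330 ÷ 30 = 11.
red lentils: (2 cup + 3 tbsp = 2.1875 cup) × 11 × 192 g/cup = 4620 g
chicken stock: 10 tbsp × 11 ÷ 16 tbsp/cup × 240 g/cup = 1650 g
arborio rice: 2.75 cup × 11 × 200 g/cup ÷ 1000 g/kg ≈ 6 kg
grated parmesan: 1.25 lb × 11 × 16 oz/lb × 28.35 g/oz = 6237 g
vegetable oil: (3 tbsp + 2 tsp = 11/3 tbsp) × 11 × 15 mL/tbsp = 605 mL

red lentils: 4620 g; chicken stock: 1650 g; arborio rice: 6 kg; grated parmesan: 6237 g; vegetable oil: 605 mL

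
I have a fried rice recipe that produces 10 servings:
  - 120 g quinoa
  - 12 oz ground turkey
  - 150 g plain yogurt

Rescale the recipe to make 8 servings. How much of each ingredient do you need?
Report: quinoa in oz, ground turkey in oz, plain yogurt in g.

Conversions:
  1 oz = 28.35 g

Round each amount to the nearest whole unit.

quinoa: 3 oz; ground turkey: 10 oz; plain yogurt: 120 g

Scaling factor: 8/10 = 4/5 = 0.8.
quinoa: 120 g × 4/5 ÷ 28.35 g/oz ≈ 3 oz
ground turkey: 12 oz × 4/5 ≈ 10 oz
plain yogurt: 150 g × 4/5 = 120 g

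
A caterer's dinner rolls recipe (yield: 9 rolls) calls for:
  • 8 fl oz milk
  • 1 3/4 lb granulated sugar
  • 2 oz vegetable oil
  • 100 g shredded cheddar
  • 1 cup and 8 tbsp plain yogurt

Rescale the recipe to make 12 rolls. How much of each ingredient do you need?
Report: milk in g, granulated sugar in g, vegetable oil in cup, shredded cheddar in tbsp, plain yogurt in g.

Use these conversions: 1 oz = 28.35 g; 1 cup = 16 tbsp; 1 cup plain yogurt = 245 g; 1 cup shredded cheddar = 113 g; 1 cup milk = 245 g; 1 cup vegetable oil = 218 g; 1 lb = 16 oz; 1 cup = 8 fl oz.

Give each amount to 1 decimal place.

Scaling factor: 12/9 = 4/3.
milk: 8 fl oz × 4/3 ÷ 8 fl oz/cup × 245 g/cup ≈ 326.7 g
granulated sugar: 1.75 lb × 4/3 × 16 oz/lb × 28.35 g/oz = 1058.4 g
vegetable oil: 2 oz × 4/3 × 28.35 g/oz ÷ 218 g/cup ≈ 0.3 cup
shredded cheddar: 100 g × 4/3 ÷ 113 g/cup × 16 tbsp/cup ≈ 18.9 tbsp
plain yogurt: (1 cup + 8 tbsp = 1.5 cup) × 4/3 × 245 g/cup = 490.0 g

milk: 326.7 g; granulated sugar: 1058.4 g; vegetable oil: 0.3 cup; shredded cheddar: 18.9 tbsp; plain yogurt: 490.0 g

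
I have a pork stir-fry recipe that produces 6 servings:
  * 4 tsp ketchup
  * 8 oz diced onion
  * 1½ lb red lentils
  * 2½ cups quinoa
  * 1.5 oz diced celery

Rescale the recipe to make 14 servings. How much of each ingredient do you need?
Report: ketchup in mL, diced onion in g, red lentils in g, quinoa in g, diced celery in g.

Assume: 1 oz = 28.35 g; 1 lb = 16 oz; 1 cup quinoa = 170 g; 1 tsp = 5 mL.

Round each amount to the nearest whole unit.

Scaling factor: 14/6 = 7/3.
ketchup: 4 tsp × 7/3 × 5 mL/tsp ≈ 47 mL
diced onion: 8 oz × 7/3 × 28.35 g/oz ≈ 529 g
red lentils: 1.5 lb × 7/3 × 16 oz/lb × 28.35 g/oz ≈ 1588 g
quinoa: 2.5 cup × 7/3 × 170 g/cup ≈ 992 g
diced celery: 1.5 oz × 7/3 × 28.35 g/oz ≈ 99 g

ketchup: 47 mL; diced onion: 529 g; red lentils: 1588 g; quinoa: 992 g; diced celery: 99 g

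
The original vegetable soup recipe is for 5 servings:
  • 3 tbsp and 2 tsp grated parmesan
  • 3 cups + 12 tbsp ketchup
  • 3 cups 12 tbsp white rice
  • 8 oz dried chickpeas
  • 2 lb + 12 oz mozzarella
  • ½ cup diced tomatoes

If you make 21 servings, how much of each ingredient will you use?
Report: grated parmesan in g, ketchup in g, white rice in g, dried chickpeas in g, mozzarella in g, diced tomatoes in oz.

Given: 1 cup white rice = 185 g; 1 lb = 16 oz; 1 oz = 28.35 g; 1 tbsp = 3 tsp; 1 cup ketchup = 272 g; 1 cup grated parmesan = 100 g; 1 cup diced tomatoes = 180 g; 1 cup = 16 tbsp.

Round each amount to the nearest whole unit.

Scaling factor: 21/5 = 4.2.
grated parmesan: (3 tbsp + 2 tsp = 11/3 tbsp) × 21/5 ÷ 16 tbsp/cup × 100 g/cup ≈ 96 g
ketchup: (3 cup + 12 tbsp = 3.75 cup) × 21/5 × 272 g/cup = 4284 g
white rice: (3 cup + 12 tbsp = 3.75 cup) × 21/5 × 185 g/cup ≈ 2914 g
dried chickpeas: 8 oz × 21/5 × 28.35 g/oz ≈ 953 g
mozzarella: (2 lb + 12 oz = 2.75 lb) × 21/5 × 16 oz/lb × 28.35 g/oz ≈ 5239 g
diced tomatoes: 0.5 cup × 21/5 × 180 g/cup ÷ 28.35 g/oz ≈ 13 oz

grated parmesan: 96 g; ketchup: 4284 g; white rice: 2914 g; dried chickpeas: 953 g; mozzarella: 5239 g; diced tomatoes: 13 oz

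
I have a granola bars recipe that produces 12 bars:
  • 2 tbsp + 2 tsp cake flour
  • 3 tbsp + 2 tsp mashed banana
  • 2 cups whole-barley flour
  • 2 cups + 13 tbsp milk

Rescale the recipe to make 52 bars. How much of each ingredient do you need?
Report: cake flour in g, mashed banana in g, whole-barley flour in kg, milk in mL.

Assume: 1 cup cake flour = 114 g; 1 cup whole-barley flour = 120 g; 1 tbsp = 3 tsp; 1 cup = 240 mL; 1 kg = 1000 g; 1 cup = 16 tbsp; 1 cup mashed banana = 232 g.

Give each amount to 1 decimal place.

cake flour: 82.3 g; mashed banana: 230.4 g; whole-barley flour: 1.0 kg; milk: 2925.0 mL

Scaling factor: 52/12 = 13/3.
cake flour: (2 tbsp + 2 tsp = 8/3 tbsp) × 13/3 ÷ 16 tbsp/cup × 114 g/cup ≈ 82.3 g
mashed banana: (3 tbsp + 2 tsp = 11/3 tbsp) × 13/3 ÷ 16 tbsp/cup × 232 g/cup ≈ 230.4 g
whole-barley flour: 2 cup × 13/3 × 120 g/cup ÷ 1000 g/kg ≈ 1.0 kg
milk: (2 cup + 13 tbsp = 2.8125 cup) × 13/3 × 240 mL/cup = 2925.0 mL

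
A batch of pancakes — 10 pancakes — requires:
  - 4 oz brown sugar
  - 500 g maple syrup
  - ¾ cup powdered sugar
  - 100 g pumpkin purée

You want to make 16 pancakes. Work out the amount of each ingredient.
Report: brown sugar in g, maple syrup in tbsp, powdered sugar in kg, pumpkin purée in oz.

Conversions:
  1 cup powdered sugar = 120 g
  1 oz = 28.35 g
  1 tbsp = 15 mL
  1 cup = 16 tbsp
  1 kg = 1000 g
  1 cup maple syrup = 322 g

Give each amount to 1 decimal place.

brown sugar: 181.4 g; maple syrup: 39.8 tbsp; powdered sugar: 0.1 kg; pumpkin purée: 5.6 oz

Scaling factor: 16/10 = 8/5 = 1.6.
brown sugar: 4 oz × 8/5 × 28.35 g/oz ≈ 181.4 g
maple syrup: 500 g × 8/5 ÷ 322 g/cup × 16 tbsp/cup ≈ 39.8 tbsp
powdered sugar: 0.75 cup × 8/5 × 120 g/cup ÷ 1000 g/kg ≈ 0.1 kg
pumpkin purée: 100 g × 8/5 ÷ 28.35 g/oz ≈ 5.6 oz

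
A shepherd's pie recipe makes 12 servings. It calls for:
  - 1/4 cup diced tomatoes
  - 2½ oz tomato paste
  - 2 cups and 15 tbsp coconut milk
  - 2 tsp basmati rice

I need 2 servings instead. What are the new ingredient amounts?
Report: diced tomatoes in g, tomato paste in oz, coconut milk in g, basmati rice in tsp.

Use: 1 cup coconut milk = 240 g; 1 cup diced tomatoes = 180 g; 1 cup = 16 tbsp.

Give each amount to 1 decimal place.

diced tomatoes: 7.5 g; tomato paste: 0.4 oz; coconut milk: 117.5 g; basmati rice: 0.3 tsp

Scaling factor: 2/12 = 1/6.
diced tomatoes: 0.25 cup × 1/6 × 180 g/cup = 7.5 g
tomato paste: 2.5 oz × 1/6 ≈ 0.4 oz
coconut milk: (2 cup + 15 tbsp = 2.9375 cup) × 1/6 × 240 g/cup = 117.5 g
basmati rice: 2 tsp × 1/6 ≈ 0.3 tsp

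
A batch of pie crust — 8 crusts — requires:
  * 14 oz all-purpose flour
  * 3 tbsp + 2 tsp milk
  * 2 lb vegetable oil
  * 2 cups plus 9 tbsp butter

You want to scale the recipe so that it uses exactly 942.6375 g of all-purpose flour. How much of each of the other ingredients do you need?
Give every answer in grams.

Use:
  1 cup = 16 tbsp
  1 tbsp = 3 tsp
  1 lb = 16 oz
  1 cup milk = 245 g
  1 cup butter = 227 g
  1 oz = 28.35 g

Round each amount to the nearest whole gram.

milk: 133 g; vegetable oil: 2155 g; butter: 1382 g

The original recipe has 396.9 g of all-purpose flour, so the scaling factor is 942.6375 ÷ 396.9 = 19/8 = 2.375.
milk: (3 tbsp + 2 tsp = 11/3 tbsp) × 19/8 ÷ 16 tbsp/cup × 245 g/cup ≈ 133 g
vegetable oil: 2 lb × 19/8 × 16 oz/lb × 28.35 g/oz ≈ 2155 g
butter: (2 cup + 9 tbsp = 2.5625 cup) × 19/8 × 227 g/cup ≈ 1382 g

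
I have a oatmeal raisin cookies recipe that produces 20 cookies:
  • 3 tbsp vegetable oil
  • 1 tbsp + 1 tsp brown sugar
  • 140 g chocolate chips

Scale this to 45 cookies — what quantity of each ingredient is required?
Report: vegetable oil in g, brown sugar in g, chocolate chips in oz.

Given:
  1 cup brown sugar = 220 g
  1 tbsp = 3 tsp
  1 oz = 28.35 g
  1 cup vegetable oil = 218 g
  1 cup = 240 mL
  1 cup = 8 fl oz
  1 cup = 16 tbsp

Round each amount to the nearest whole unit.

vegetable oil: 92 g; brown sugar: 41 g; chocolate chips: 11 oz

Scaling factor: 45/20 = 9/4 = 2.25.
vegetable oil: 3 tbsp × 9/4 ÷ 16 tbsp/cup × 218 g/cup ≈ 92 g
brown sugar: (1 tbsp + 1 tsp = 4/3 tbsp) × 9/4 ÷ 16 tbsp/cup × 220 g/cup ≈ 41 g
chocolate chips: 140 g × 9/4 ÷ 28.35 g/oz ≈ 11 oz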